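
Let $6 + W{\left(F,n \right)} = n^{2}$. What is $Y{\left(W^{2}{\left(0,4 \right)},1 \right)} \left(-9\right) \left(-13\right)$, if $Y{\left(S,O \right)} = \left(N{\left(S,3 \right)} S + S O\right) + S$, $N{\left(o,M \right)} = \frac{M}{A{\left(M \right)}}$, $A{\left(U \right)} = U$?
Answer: $35100$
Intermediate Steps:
$W{\left(F,n \right)} = -6 + n^{2}$
$N{\left(o,M \right)} = 1$ ($N{\left(o,M \right)} = \frac{M}{M} = 1$)
$Y{\left(S,O \right)} = 2 S + O S$ ($Y{\left(S,O \right)} = \left(1 S + S O\right) + S = \left(S + O S\right) + S = 2 S + O S$)
$Y{\left(W^{2}{\left(0,4 \right)},1 \right)} \left(-9\right) \left(-13\right) = \left(-6 + 4^{2}\right)^{2} \left(2 + 1\right) \left(-9\right) \left(-13\right) = \left(-6 + 16\right)^{2} \cdot 3 \left(-9\right) \left(-13\right) = 10^{2} \cdot 3 \left(-9\right) \left(-13\right) = 100 \cdot 3 \left(-9\right) \left(-13\right) = 300 \left(-9\right) \left(-13\right) = \left(-2700\right) \left(-13\right) = 35100$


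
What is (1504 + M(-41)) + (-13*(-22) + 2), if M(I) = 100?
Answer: 1892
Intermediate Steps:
(1504 + M(-41)) + (-13*(-22) + 2) = (1504 + 100) + (-13*(-22) + 2) = 1604 + (286 + 2) = 1604 + 288 = 1892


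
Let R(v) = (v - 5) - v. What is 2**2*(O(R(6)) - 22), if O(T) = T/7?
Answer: -636/7 ≈ -90.857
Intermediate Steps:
R(v) = -5 (R(v) = (-5 + v) - v = -5)
O(T) = T/7 (O(T) = T*(1/7) = T/7)
2**2*(O(R(6)) - 22) = 2**2*((1/7)*(-5) - 22) = 4*(-5/7 - 22) = 4*(-159/7) = -636/7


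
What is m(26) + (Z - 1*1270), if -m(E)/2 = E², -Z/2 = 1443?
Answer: -5508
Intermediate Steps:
Z = -2886 (Z = -2*1443 = -2886)
m(E) = -2*E²
m(26) + (Z - 1*1270) = -2*26² + (-2886 - 1*1270) = -2*676 + (-2886 - 1270) = -1352 - 4156 = -5508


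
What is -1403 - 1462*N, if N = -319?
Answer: 464975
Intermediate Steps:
-1403 - 1462*N = -1403 - 1462*(-319) = -1403 + 466378 = 464975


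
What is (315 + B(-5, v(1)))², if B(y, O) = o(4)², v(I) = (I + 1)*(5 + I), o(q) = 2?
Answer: 101761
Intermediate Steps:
v(I) = (1 + I)*(5 + I)
B(y, O) = 4 (B(y, O) = 2² = 4)
(315 + B(-5, v(1)))² = (315 + 4)² = 319² = 101761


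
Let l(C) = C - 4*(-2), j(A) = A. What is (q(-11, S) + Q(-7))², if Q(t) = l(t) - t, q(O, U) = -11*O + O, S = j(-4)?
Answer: 13924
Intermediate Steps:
S = -4
l(C) = 8 + C (l(C) = C + 8 = 8 + C)
q(O, U) = -10*O
Q(t) = 8 (Q(t) = (8 + t) - t = 8)
(q(-11, S) + Q(-7))² = (-10*(-11) + 8)² = (110 + 8)² = 118² = 13924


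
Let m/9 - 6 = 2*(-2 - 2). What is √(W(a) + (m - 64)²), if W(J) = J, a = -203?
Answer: √6521 ≈ 80.753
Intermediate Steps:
m = -18 (m = 54 + 9*(2*(-2 - 2)) = 54 + 9*(2*(-4)) = 54 + 9*(-8) = 54 - 72 = -18)
√(W(a) + (m - 64)²) = √(-203 + (-18 - 64)²) = √(-203 + (-82)²) = √(-203 + 6724) = √6521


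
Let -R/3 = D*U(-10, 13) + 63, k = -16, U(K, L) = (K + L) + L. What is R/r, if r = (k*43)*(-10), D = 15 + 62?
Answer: -777/1376 ≈ -0.56468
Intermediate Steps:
U(K, L) = K + 2*L
D = 77
R = -3885 (R = -3*(77*(-10 + 2*13) + 63) = -3*(77*(-10 + 26) + 63) = -3*(77*16 + 63) = -3*(1232 + 63) = -3*1295 = -3885)
r = 6880 (r = -16*43*(-10) = -688*(-10) = 6880)
R/r = -3885/6880 = -3885*1/6880 = -777/1376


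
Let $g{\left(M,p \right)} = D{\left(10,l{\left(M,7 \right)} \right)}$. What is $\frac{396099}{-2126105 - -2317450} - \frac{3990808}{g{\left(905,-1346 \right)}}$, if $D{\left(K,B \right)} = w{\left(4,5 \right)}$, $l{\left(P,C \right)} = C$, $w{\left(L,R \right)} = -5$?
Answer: $\frac{13884057041}{17395} \approx 7.9816 \cdot 10^{5}$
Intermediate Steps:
$D{\left(K,B \right)} = -5$
$g{\left(M,p \right)} = -5$
$\frac{396099}{-2126105 - -2317450} - \frac{3990808}{g{\left(905,-1346 \right)}} = \frac{396099}{-2126105 - -2317450} - \frac{3990808}{-5} = \frac{396099}{-2126105 + 2317450} - - \frac{3990808}{5} = \frac{396099}{191345} + \frac{3990808}{5} = 396099 \cdot \frac{1}{191345} + \frac{3990808}{5} = \frac{36009}{17395} + \frac{3990808}{5} = \frac{13884057041}{17395}$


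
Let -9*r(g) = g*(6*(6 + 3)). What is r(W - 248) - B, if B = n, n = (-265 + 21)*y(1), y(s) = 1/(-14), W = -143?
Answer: 16300/7 ≈ 2328.6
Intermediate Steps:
y(s) = -1/14
n = 122/7 (n = (-265 + 21)*(-1/14) = -244*(-1/14) = 122/7 ≈ 17.429)
B = 122/7 ≈ 17.429
r(g) = -6*g (r(g) = -g*6*(6 + 3)/9 = -g*6*9/9 = -g*54/9 = -6*g)
r(W - 248) - B = -6*(-143 - 248) - 1*122/7 = -6*(-391) - 122/7 = 2346 - 122/7 = 16300/7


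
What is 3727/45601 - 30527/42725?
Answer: -1232825652/1948302725 ≈ -0.63277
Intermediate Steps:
3727/45601 - 30527/42725 = -1232825652/1948302725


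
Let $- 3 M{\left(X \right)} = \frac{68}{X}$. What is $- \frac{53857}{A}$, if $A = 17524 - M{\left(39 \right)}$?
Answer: $- \frac{6301269}{2050376} \approx -3.0732$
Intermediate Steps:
$M{\left(X \right)} = - \frac{68}{3 X}$ ($M{\left(X \right)} = - \frac{68 \frac{1}{X}}{3} = - \frac{68}{3 X}$)
$A = \frac{2050376}{117}$ ($A = 17524 - - \frac{68}{3 \cdot 39} = 17524 - \left(- \frac{68}{3}\right) \frac{1}{39} = 17524 - - \frac{68}{117} = 17524 + \frac{68}{117} = \frac{2050376}{117} \approx 17525.0$)
$- \frac{53857}{A} = - \frac{53857}{\frac{2050376}{117}} = \left(-53857\right) \frac{117}{2050376} = - \frac{6301269}{2050376}$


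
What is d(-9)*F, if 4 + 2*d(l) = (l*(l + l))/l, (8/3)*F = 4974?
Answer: -82071/4 ≈ -20518.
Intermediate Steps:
F = 7461/4 (F = (3/8)*4974 = 7461/4 ≈ 1865.3)
d(l) = -2 + l (d(l) = -2 + ((l*(l + l))/l)/2 = -2 + ((l*(2*l))/l)/2 = -2 + ((2*l²)/l)/2 = -2 + (2*l)/2 = -2 + l)
d(-9)*F = (-2 - 9)*(7461/4) = -11*7461/4 = -82071/4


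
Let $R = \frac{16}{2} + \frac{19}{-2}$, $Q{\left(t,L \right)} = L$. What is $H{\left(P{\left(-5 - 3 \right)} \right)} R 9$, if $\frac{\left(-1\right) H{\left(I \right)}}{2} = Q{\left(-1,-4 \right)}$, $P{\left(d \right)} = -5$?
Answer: $-108$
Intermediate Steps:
$H{\left(I \right)} = 8$ ($H{\left(I \right)} = \left(-2\right) \left(-4\right) = 8$)
$R = - \frac{3}{2}$ ($R = 16 \cdot \frac{1}{2} + 19 \left(- \frac{1}{2}\right) = 8 - \frac{19}{2} = - \frac{3}{2} \approx -1.5$)
$H{\left(P{\left(-5 - 3 \right)} \right)} R 9 = 8 \left(- \frac{3}{2}\right) 9 = \left(-12\right) 9 = -108$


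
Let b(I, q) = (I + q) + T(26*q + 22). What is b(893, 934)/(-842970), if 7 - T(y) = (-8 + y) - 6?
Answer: 3743/140495 ≈ 0.026642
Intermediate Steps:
T(y) = 21 - y (T(y) = 7 - ((-8 + y) - 6) = 7 - (-14 + y) = 7 + (14 - y) = 21 - y)
b(I, q) = -1 + I - 25*q (b(I, q) = (I + q) + (21 - (26*q + 22)) = (I + q) + (21 - (22 + 26*q)) = (I + q) + (21 + (-22 - 26*q)) = (I + q) + (-1 - 26*q) = -1 + I - 25*q)
b(893, 934)/(-842970) = (-1 + 893 - 25*934)/(-842970) = (-1 + 893 - 23350)*(-1/842970) = -22458*(-1/842970) = 3743/140495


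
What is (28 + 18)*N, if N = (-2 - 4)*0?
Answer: 0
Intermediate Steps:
N = 0 (N = -6*0 = 0)
(28 + 18)*N = (28 + 18)*0 = 46*0 = 0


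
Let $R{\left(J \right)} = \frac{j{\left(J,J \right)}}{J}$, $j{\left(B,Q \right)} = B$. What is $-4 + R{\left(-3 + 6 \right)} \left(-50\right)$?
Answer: $-54$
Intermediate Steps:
$R{\left(J \right)} = 1$ ($R{\left(J \right)} = \frac{J}{J} = 1$)
$-4 + R{\left(-3 + 6 \right)} \left(-50\right) = -4 + 1 \left(-50\right) = -4 - 50 = -54$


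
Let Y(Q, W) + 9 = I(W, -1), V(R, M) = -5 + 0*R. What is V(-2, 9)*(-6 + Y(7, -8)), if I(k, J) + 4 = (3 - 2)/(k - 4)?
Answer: 1145/12 ≈ 95.417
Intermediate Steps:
V(R, M) = -5 (V(R, M) = -5 + 0 = -5)
I(k, J) = -4 + 1/(-4 + k) (I(k, J) = -4 + (3 - 2)/(k - 4) = -4 + 1/(-4 + k))
Y(Q, W) = -9 + (17 - 4*W)/(-4 + W)
V(-2, 9)*(-6 + Y(7, -8)) = -5*(-6 + (53 - 13*(-8))/(-4 - 8)) = -5*(-6 + (53 + 104)/(-12)) = -5*(-6 - 1/12*157) = -5*(-6 - 157/12) = -5*(-229/12) = 1145/12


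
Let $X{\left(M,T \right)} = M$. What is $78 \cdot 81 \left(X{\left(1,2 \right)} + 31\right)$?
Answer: $202176$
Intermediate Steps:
$78 \cdot 81 \left(X{\left(1,2 \right)} + 31\right) = 78 \cdot 81 \left(1 + 31\right) = 6318 \cdot 32 = 202176$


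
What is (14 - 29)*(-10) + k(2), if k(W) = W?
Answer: 152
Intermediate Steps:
(14 - 29)*(-10) + k(2) = (14 - 29)*(-10) + 2 = -15*(-10) + 2 = 150 + 2 = 152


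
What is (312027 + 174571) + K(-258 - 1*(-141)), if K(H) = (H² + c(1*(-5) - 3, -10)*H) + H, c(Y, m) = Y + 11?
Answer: 499819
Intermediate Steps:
c(Y, m) = 11 + Y
K(H) = H² + 4*H (K(H) = (H² + (11 + (1*(-5) - 3))*H) + H = (H² + (11 + (-5 - 3))*H) + H = (H² + (11 - 8)*H) + H = (H² + 3*H) + H = H² + 4*H)
(312027 + 174571) + K(-258 - 1*(-141)) = (312027 + 174571) + (-258 - 1*(-141))*(4 + (-258 - 1*(-141))) = 486598 + (-258 + 141)*(4 + (-258 + 141)) = 486598 - 117*(4 - 117) = 486598 - 117*(-113) = 486598 + 13221 = 499819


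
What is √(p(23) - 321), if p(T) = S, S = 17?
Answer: 4*I*√19 ≈ 17.436*I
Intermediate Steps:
p(T) = 17
√(p(23) - 321) = √(17 - 321) = √(-304) = 4*I*√19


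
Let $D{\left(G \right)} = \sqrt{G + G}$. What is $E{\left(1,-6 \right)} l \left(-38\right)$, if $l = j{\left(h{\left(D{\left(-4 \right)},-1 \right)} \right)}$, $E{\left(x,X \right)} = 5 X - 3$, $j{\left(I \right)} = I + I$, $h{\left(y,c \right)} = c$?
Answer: $-2508$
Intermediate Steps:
$D{\left(G \right)} = \sqrt{2} \sqrt{G}$ ($D{\left(G \right)} = \sqrt{2 G} = \sqrt{2} \sqrt{G}$)
$j{\left(I \right)} = 2 I$
$E{\left(x,X \right)} = -3 + 5 X$
$l = -2$ ($l = 2 \left(-1\right) = -2$)
$E{\left(1,-6 \right)} l \left(-38\right) = \left(-3 + 5 \left(-6\right)\right) \left(-2\right) \left(-38\right) = \left(-3 - 30\right) \left(-2\right) \left(-38\right) = \left(-33\right) \left(-2\right) \left(-38\right) = 66 \left(-38\right) = -2508$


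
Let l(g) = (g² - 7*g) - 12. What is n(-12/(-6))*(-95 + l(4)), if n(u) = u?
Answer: -238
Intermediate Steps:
l(g) = -12 + g² - 7*g
n(-12/(-6))*(-95 + l(4)) = (-12/(-6))*(-95 + (-12 + 4² - 7*4)) = (-12*(-⅙))*(-95 + (-12 + 16 - 28)) = 2*(-95 - 24) = 2*(-119) = -238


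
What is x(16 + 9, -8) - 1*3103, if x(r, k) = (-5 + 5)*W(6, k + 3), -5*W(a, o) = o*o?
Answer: -3103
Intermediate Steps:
W(a, o) = -o**2/5 (W(a, o) = -o*o/5 = -o**2/5)
x(r, k) = 0 (x(r, k) = (-5 + 5)*(-(k + 3)**2/5) = 0*(-(3 + k)**2/5) = 0)
x(16 + 9, -8) - 1*3103 = 0 - 1*3103 = 0 - 3103 = -3103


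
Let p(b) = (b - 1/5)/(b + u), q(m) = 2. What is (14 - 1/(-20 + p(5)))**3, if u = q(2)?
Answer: 857104278499/308915776 ≈ 2774.6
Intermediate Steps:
u = 2
p(b) = (-1/5 + b)/(2 + b) (p(b) = (b - 1/5)/(b + 2) = (b - 1*1/5)/(2 + b) = (b - 1/5)/(2 + b) = (-1/5 + b)/(2 + b))
(14 - 1/(-20 + p(5)))**3 = (14 - 1/(-20 + (-1/5 + 5)/(2 + 5)))**3 = (14 - 1/(-20 + (24/5)/7))**3 = (14 - 1/(-20 + (1/7)*(24/5)))**3 = (14 - 1/(-20 + 24/35))**3 = (14 - 1/(-676/35))**3 = (14 - 1*(-35/676))**3 = (14 + 35/676)**3 = (9499/676)**3 = 857104278499/308915776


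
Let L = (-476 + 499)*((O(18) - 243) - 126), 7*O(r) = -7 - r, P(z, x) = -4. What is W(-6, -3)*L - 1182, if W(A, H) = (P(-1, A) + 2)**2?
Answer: -248210/7 ≈ -35459.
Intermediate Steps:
W(A, H) = 4 (W(A, H) = (-4 + 2)**2 = (-2)**2 = 4)
O(r) = -1 - r/7 (O(r) = (-7 - r)/7 = -1 - r/7)
L = -59984/7 (L = (-476 + 499)*(((-1 - 1/7*18) - 243) - 126) = 23*(((-1 - 18/7) - 243) - 126) = 23*((-25/7 - 243) - 126) = 23*(-1726/7 - 126) = 23*(-2608/7) = -59984/7 ≈ -8569.1)
W(-6, -3)*L - 1182 = 4*(-59984/7) - 1182 = -239936/7 - 1182 = -248210/7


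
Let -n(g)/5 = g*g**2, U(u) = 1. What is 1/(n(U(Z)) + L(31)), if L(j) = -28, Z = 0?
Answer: -1/33 ≈ -0.030303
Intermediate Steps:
n(g) = -5*g**3 (n(g) = -5*g*g**2 = -5*g**3)
1/(n(U(Z)) + L(31)) = 1/(-5*1**3 - 28) = 1/(-5*1 - 28) = 1/(-5 - 28) = 1/(-33) = -1/33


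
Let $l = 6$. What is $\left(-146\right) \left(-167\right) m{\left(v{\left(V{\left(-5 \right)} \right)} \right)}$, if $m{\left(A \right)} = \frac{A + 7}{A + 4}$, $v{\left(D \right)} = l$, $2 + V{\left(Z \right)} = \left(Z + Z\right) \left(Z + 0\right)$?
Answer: $\frac{158483}{5} \approx 31697.0$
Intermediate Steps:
$V{\left(Z \right)} = -2 + 2 Z^{2}$ ($V{\left(Z \right)} = -2 + \left(Z + Z\right) \left(Z + 0\right) = -2 + 2 Z Z = -2 + 2 Z^{2}$)
$v{\left(D \right)} = 6$
$m{\left(A \right)} = \frac{7 + A}{4 + A}$
$\left(-146\right) \left(-167\right) m{\left(v{\left(V{\left(-5 \right)} \right)} \right)} = \left(-146\right) \left(-167\right) \frac{7 + 6}{4 + 6} = 24382 \cdot \frac{1}{10} \cdot 13 = 24382 \cdot \frac{13}{10} = \frac{158483}{5}$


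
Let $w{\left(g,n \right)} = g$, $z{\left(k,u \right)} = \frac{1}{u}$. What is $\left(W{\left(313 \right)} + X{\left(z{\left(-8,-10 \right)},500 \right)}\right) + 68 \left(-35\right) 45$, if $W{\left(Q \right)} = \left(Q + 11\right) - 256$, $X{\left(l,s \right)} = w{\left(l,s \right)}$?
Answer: $- \frac{1070321}{10} \approx -1.0703 \cdot 10^{5}$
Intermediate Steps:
$X{\left(l,s \right)} = l$
$W{\left(Q \right)} = -245 + Q$ ($W{\left(Q \right)} = \left(11 + Q\right) - 256 = -245 + Q$)
$\left(W{\left(313 \right)} + X{\left(z{\left(-8,-10 \right)},500 \right)}\right) + 68 \left(-35\right) 45 = \left(\left(-245 + 313\right) + \frac{1}{-10}\right) + 68 \left(-35\right) 45 = \left(68 - \frac{1}{10}\right) - 107100 = \frac{679}{10} - 107100 = - \frac{1070321}{10}$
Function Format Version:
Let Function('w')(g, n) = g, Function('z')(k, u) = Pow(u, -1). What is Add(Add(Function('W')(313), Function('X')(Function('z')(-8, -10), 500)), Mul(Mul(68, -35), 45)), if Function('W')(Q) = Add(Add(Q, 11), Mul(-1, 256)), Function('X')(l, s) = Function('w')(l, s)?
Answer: Rational(-1070321, 10) ≈ -1.0703e+5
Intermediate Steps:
Function('X')(l, s) = l
Function('W')(Q) = Add(-245, Q) (Function('W')(Q) = Add(Add(11, Q), -256) = Add(-245, Q))
Add(Add(Function('W')(313), Function('X')(Function('z')(-8, -10), 500)), Mul(Mul(68, -35), 45)) = Add(Add(Add(-245, 313), Pow(-10, -1)), Mul(Mul(68, -35), 45)) = Add(Add(68, Rational(-1, 10)), Mul(-2380, 45)) = Add(Rational(679, 10), -107100) = Rational(-1070321, 10)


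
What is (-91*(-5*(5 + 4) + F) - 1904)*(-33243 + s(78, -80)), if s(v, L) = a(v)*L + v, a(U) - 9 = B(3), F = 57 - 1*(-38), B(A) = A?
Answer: 220242750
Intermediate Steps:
F = 95 (F = 57 + 38 = 95)
a(U) = 12 (a(U) = 9 + 3 = 12)
s(v, L) = v + 12*L (s(v, L) = 12*L + v = v + 12*L)
(-91*(-5*(5 + 4) + F) - 1904)*(-33243 + s(78, -80)) = (-91*(-5*(5 + 4) + 95) - 1904)*(-33243 + (78 + 12*(-80))) = (-91*(-5*9 + 95) - 1904)*(-33243 + (78 - 960)) = (-91*(-45 + 95) - 1904)*(-33243 - 882) = (-91*50 - 1904)*(-34125) = (-4550 - 1904)*(-34125) = -6454*(-34125) = 220242750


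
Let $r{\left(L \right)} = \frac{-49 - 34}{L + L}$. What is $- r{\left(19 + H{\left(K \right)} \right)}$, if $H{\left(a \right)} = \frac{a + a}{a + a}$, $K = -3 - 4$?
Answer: $\frac{83}{40} \approx 2.075$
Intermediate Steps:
$K = -7$ ($K = -3 - 4 = -7$)
$H{\left(a \right)} = 1$ ($H{\left(a \right)} = \frac{2 a}{2 a} = 2 a \frac{1}{2 a} = 1$)
$r{\left(L \right)} = - \frac{83}{2 L}$
$- r{\left(19 + H{\left(K \right)} \right)} = - \frac{-83}{2 \left(19 + 1\right)} = - \frac{-83}{2 \cdot 20} = \left(-1\right) \left(- \frac{83}{40}\right) = \frac{83}{40}$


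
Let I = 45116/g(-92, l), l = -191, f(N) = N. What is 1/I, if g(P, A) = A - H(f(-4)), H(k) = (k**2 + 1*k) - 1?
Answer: -101/22558 ≈ -0.0044773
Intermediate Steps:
H(k) = -1 + k + k**2 (H(k) = (k**2 + k) - 1 = (k + k**2) - 1 = -1 + k + k**2)
g(P, A) = -11 + A (g(P, A) = A - (-1 - 4 + (-4)**2) = A - (-1 - 4 + 16) = A - 1*11 = A - 11 = -11 + A)
I = -22558/101 (I = 45116/(-11 - 191) = 45116/(-202) = 45116*(-1/202) = -22558/101 ≈ -223.35)
1/I = 1/(-22558/101) = -101/22558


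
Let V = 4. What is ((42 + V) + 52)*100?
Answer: 9800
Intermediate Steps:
((42 + V) + 52)*100 = ((42 + 4) + 52)*100 = (46 + 52)*100 = 98*100 = 9800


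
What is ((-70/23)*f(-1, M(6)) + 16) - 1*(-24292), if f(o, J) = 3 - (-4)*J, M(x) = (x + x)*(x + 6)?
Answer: 518554/23 ≈ 22546.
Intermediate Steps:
M(x) = 2*x*(6 + x) (M(x) = (2*x)*(6 + x) = 2*x*(6 + x))
f(o, J) = 3 + 4*J
((-70/23)*f(-1, M(6)) + 16) - 1*(-24292) = ((-70/23)*(3 + 4*(2*6*(6 + 6))) + 16) - 1*(-24292) = ((-70*1/23)*(3 + 4*(2*6*12)) + 16) + 24292 = (-70*(3 + 4*144)/23 + 16) + 24292 = (-70*(3 + 576)/23 + 16) + 24292 = (-70/23*579 + 16) + 24292 = (-40530/23 + 16) + 24292 = -40162/23 + 24292 = 518554/23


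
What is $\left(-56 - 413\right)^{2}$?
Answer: $219961$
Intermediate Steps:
$\left(-56 - 413\right)^{2} = \left(-469\right)^{2} = 219961$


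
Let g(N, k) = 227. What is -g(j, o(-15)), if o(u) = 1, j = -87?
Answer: -227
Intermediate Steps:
-g(j, o(-15)) = -1*227 = -227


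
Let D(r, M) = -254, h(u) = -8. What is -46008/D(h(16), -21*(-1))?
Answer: 23004/127 ≈ 181.13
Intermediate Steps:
-46008/D(h(16), -21*(-1)) = -46008/(-254) = -46008*(-1/254) = 23004/127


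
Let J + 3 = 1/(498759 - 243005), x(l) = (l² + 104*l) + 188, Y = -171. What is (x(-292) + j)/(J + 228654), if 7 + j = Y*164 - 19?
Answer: 6908938556/58478407855 ≈ 0.11815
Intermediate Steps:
x(l) = 188 + l² + 104*l
J = -767261/255754 (J = -3 + 1/(498759 - 243005) = -3 + 1/255754 = -767261/255754 ≈ -3.0000)
j = -28070 (j = -7 + (-171*164 - 19) = -7 + (-28044 - 19) = -7 - 28063 = -28070)
(x(-292) + j)/(J + 228654) = ((188 + (-292)² + 104*(-292)) - 28070)/(-767261/255754 + 228654) = ((188 + 85264 - 30368) - 28070)/(58478407855/255754) = (55084 - 28070)*(255754/58478407855) = 27014*(255754/58478407855) = 6908938556/58478407855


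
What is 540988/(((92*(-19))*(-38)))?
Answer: 135247/16606 ≈ 8.1445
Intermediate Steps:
540988/(((92*(-19))*(-38))) = 540988/((-1748*(-38))) = 540988/66424 = 540988*(1/66424) = 135247/16606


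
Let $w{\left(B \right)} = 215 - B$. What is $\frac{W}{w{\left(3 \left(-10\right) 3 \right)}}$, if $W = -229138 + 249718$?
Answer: $\frac{4116}{61} \approx 67.475$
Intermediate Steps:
$W = 20580$
$\frac{W}{w{\left(3 \left(-10\right) 3 \right)}} = \frac{20580}{215 - 3 \left(-10\right) 3} = \frac{20580}{215 - \left(-30\right) 3} = \frac{20580}{215 - -90} = \frac{20580}{215 + 90} = \frac{20580}{305} = 20580 \cdot \frac{1}{305} = \frac{4116}{61}$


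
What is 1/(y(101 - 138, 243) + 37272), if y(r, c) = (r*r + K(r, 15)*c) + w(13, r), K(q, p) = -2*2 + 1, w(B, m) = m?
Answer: 1/37875 ≈ 2.6403e-5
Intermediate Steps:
K(q, p) = -3 (K(q, p) = -4 + 1 = -3)
y(r, c) = r + r² - 3*c (y(r, c) = (r*r - 3*c) + r = (r² - 3*c) + r = r + r² - 3*c)
1/(y(101 - 138, 243) + 37272) = 1/(((101 - 138) + (101 - 138)² - 3*243) + 37272) = 1/((-37 + (-37)² - 729) + 37272) = 1/((-37 + 1369 - 729) + 37272) = 1/(603 + 37272) = 1/37875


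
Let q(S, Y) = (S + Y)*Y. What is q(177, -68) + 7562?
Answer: 150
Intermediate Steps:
q(S, Y) = Y*(S + Y)
q(177, -68) + 7562 = -68*(177 - 68) + 7562 = -68*109 + 7562 = -7412 + 7562 = 150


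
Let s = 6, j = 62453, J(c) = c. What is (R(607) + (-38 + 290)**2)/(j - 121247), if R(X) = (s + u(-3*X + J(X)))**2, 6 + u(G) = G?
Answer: -768650/29397 ≈ -26.147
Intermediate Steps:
u(G) = -6 + G
R(X) = 4*X**2 (R(X) = (6 + (-6 + (-3*X + X)))**2 = (6 + (-6 - 2*X))**2 = (-2*X)**2 = 4*X**2)
(R(607) + (-38 + 290)**2)/(j - 121247) = (4*607**2 + (-38 + 290)**2)/(62453 - 121247) = (4*368449 + 252**2)/(-58794) = (1473796 + 63504)*(-1/58794) = 1537300*(-1/58794) = -768650/29397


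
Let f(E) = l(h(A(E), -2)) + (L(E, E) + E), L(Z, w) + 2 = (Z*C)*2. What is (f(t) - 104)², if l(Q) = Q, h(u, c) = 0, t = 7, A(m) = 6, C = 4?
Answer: 1849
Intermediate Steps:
L(Z, w) = -2 + 8*Z (L(Z, w) = -2 + (Z*4)*2 = -2 + (4*Z)*2 = -2 + 8*Z)
f(E) = -2 + 9*E (f(E) = 0 + ((-2 + 8*E) + E) = 0 + (-2 + 9*E) = -2 + 9*E)
(f(t) - 104)² = ((-2 + 9*7) - 104)² = ((-2 + 63) - 104)² = (61 - 104)² = (-43)² = 1849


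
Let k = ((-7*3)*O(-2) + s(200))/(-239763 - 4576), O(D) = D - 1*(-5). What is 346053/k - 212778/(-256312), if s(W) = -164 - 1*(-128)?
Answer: 3612044566789121/4229148 ≈ 8.5408e+8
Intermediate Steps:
s(W) = -36 (s(W) = -164 + 128 = -36)
O(D) = 5 + D (O(D) = D + 5 = 5 + D)
k = 99/244339 (k = ((-7*3)*(5 - 2) - 36)/(-239763 - 4576) = (-21*3 - 36)/(-244339) = (-63 - 36)*(-1/244339) = -99*(-1/244339) = 99/244339 ≈ 0.00040517)
346053/k - 212778/(-256312) = 346053/(99/244339) - 212778/(-256312) = 346053*(244339/99) - 212778*(-1/256312) = 28184747989/33 + 106389/128156 = 3612044566789121/4229148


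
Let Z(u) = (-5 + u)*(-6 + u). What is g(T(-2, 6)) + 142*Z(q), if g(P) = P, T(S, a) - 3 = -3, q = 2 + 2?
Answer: 284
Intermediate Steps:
q = 4
T(S, a) = 0 (T(S, a) = 3 - 3 = 0)
Z(u) = (-6 + u)*(-5 + u)
g(T(-2, 6)) + 142*Z(q) = 0 + 142*(30 + 4² - 11*4) = 0 + 142*(30 + 16 - 44) = 0 + 142*2 = 0 + 284 = 284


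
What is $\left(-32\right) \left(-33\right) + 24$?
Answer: $1080$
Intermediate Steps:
$\left(-32\right) \left(-33\right) + 24 = 1056 + 24 = 1080$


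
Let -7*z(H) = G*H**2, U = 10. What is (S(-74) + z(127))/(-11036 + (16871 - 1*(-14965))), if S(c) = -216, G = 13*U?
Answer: -1049141/72800 ≈ -14.411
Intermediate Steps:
G = 130 (G = 13*10 = 130)
z(H) = -130*H**2/7
(S(-74) + z(127))/(-11036 + (16871 - 1*(-14965))) = (-216 - 130/7*127**2)/(-11036 + (16871 - 1*(-14965))) = (-216 - 130/7*16129)/(-11036 + (16871 + 14965)) = (-216 - 2096770/7)/(-11036 + 31836) = -2098282/7/20800 = -2098282/7*1/20800 = -1049141/72800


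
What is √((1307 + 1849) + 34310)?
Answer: √37466 ≈ 193.56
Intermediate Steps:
√((1307 + 1849) + 34310) = √(3156 + 34310) = √37466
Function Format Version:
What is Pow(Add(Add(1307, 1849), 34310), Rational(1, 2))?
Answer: Pow(37466, Rational(1, 2)) ≈ 193.56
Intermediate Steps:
Pow(Add(Add(1307, 1849), 34310), Rational(1, 2)) = Pow(Add(3156, 34310), Rational(1, 2)) = Pow(37466, Rational(1, 2))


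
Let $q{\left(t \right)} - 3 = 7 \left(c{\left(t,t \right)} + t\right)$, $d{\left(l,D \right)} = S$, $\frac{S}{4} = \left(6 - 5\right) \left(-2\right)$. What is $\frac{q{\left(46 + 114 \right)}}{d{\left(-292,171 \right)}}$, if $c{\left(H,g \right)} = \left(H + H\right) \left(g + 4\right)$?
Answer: $- \frac{368483}{8} \approx -46060.0$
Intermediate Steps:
$S = -8$ ($S = 4 \left(6 - 5\right) \left(-2\right) = 4 \cdot 1 \left(-2\right) = 4 \left(-2\right) = -8$)
$d{\left(l,D \right)} = -8$
$c{\left(H,g \right)} = 2 H \left(4 + g\right)$
$q{\left(t \right)} = 3 + 7 t + 14 t \left(4 + t\right)$ ($q{\left(t \right)} = 3 + 7 \left(2 t \left(4 + t\right) + t\right) = 3 + 7 \left(t + 2 t \left(4 + t\right)\right) = 3 + \left(7 t + 14 t \left(4 + t\right)\right) = 3 + 7 t + 14 t \left(4 + t\right)$)
$\frac{q{\left(46 + 114 \right)}}{d{\left(-292,171 \right)}} = \frac{3 + 14 \left(46 + 114\right)^{2} + 63 \left(46 + 114\right)}{-8} = \left(3 + 14 \cdot 160^{2} + 63 \cdot 160\right) \left(- \frac{1}{8}\right) = \left(3 + 14 \cdot 25600 + 10080\right) \left(- \frac{1}{8}\right) = \left(3 + 358400 + 10080\right) \left(- \frac{1}{8}\right) = 368483 \left(- \frac{1}{8}\right) = - \frac{368483}{8}$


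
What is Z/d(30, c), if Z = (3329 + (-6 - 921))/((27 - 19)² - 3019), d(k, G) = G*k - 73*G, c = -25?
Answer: -2402/3176625 ≈ -0.00075615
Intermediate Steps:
d(k, G) = -73*G + G*k
Z = -2402/2955 (Z = (3329 - 927)/(8² - 3019) = 2402/(64 - 3019) = 2402/(-2955) = 2402*(-1/2955) = -2402/2955 ≈ -0.81286)
Z/d(30, c) = -2402*(-1/(25*(-73 + 30)))/2955 = -2402/(2955*((-25*(-43)))) = -2402/2955/1075 = -2402/2955*1/1075 = -2402/3176625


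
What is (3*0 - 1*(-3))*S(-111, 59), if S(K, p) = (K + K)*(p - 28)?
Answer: -20646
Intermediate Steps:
S(K, p) = 2*K*(-28 + p) (S(K, p) = (2*K)*(-28 + p) = 2*K*(-28 + p))
(3*0 - 1*(-3))*S(-111, 59) = (3*0 - 1*(-3))*(2*(-111)*(-28 + 59)) = (0 + 3)*(2*(-111)*31) = 3*(-6882) = -20646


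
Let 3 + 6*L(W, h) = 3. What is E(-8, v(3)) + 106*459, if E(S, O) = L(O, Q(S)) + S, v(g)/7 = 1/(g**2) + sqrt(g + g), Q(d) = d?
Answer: 48646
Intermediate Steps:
L(W, h) = 0 (L(W, h) = -1/2 + (1/6)*3 = -1/2 + 1/2 = 0)
v(g) = 7/g**2 + 7*sqrt(2)*sqrt(g) (v(g) = 7*(1/(g**2) + sqrt(g + g)) = 7*(g**(-2) + sqrt(2*g)) = 7*(g**(-2) + sqrt(2)*sqrt(g)) = 7/g**2 + 7*sqrt(2)*sqrt(g))
E(S, O) = S (E(S, O) = 0 + S = S)
E(-8, v(3)) + 106*459 = -8 + 106*459 = -8 + 48654 = 48646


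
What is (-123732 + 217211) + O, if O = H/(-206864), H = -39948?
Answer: 4834369951/51716 ≈ 93479.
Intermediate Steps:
O = 9987/51716 (O = -39948/(-206864) = -39948*(-1/206864) = 9987/51716 ≈ 0.19311)
(-123732 + 217211) + O = (-123732 + 217211) + 9987/51716 = 93479 + 9987/51716 = 4834369951/51716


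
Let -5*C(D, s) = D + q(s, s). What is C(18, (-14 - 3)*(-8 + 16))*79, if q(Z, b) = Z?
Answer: 9322/5 ≈ 1864.4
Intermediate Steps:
C(D, s) = -D/5 - s/5 (C(D, s) = -(D + s)/5 = -D/5 - s/5)
C(18, (-14 - 3)*(-8 + 16))*79 = (-⅕*18 - (-14 - 3)*(-8 + 16)/5)*79 = (-18/5 - (-17)*8/5)*79 = (-18/5 - ⅕*(-136))*79 = (-18/5 + 136/5)*79 = (118/5)*79 = 9322/5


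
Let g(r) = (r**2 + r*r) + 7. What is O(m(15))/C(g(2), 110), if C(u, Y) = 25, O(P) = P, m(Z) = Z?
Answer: 3/5 ≈ 0.60000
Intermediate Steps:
g(r) = 7 + 2*r**2 (g(r) = (r**2 + r**2) + 7 = 2*r**2 + 7 = 7 + 2*r**2)
O(m(15))/C(g(2), 110) = 15/25 = 15*(1/25) = 3/5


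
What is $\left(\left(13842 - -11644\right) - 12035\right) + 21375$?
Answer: $34826$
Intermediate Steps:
$\left(\left(13842 - -11644\right) - 12035\right) + 21375 = \left(\left(13842 + 11644\right) - 12035\right) + 21375 = \left(25486 - 12035\right) + 21375 = 13451 + 21375 = 34826$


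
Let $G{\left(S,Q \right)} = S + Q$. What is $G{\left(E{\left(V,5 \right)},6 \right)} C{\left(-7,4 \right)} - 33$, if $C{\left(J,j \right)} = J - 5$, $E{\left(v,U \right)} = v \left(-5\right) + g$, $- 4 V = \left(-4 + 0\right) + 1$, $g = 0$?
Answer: $-60$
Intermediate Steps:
$V = \frac{3}{4}$ ($V = - \frac{\left(-4 + 0\right) + 1}{4} = - \frac{-4 + 1}{4} = \left(- \frac{1}{4}\right) \left(-3\right) = \frac{3}{4} \approx 0.75$)
$E{\left(v,U \right)} = - 5 v$ ($E{\left(v,U \right)} = v \left(-5\right) + 0 = - 5 v + 0 = - 5 v$)
$C{\left(J,j \right)} = -5 + J$ ($C{\left(J,j \right)} = J - 5 = -5 + J$)
$G{\left(S,Q \right)} = Q + S$
$G{\left(E{\left(V,5 \right)},6 \right)} C{\left(-7,4 \right)} - 33 = \left(6 - \frac{15}{4}\right) \left(-5 - 7\right) - 33 = \left(6 - \frac{15}{4}\right) \left(-12\right) - 33 = \frac{9}{4} \left(-12\right) - 33 = -27 - 33 = -60$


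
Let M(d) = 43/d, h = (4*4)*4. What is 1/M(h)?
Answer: 64/43 ≈ 1.4884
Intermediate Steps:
h = 64 (h = 16*4 = 64)
1/M(h) = 1/(43/64) = 64/43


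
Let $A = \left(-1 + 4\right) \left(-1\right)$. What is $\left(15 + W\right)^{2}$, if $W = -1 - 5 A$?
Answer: $841$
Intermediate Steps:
$A = -3$ ($A = 3 \left(-1\right) = -3$)
$W = 14$ ($W = -1 - -15 = -1 + 15 = 14$)
$\left(15 + W\right)^{2} = \left(15 + 14\right)^{2} = 29^{2} = 841$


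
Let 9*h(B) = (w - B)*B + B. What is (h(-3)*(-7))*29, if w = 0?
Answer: 812/3 ≈ 270.67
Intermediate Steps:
h(B) = -B²/9 + B/9 (h(B) = ((0 - B)*B + B)/9 = ((-B)*B + B)/9 = (-B² + B)/9 = (B - B²)/9 = -B²/9 + B/9)
(h(-3)*(-7))*29 = (((⅑)*(-3)*(1 - 1*(-3)))*(-7))*29 = (((⅑)*(-3)*(1 + 3))*(-7))*29 = (((⅑)*(-3)*4)*(-7))*29 = -4/3*(-7)*29 = (28/3)*29 = 812/3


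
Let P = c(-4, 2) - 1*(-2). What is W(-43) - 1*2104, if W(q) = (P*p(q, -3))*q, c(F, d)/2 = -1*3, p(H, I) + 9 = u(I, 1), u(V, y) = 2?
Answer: -3308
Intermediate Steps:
p(H, I) = -7 (p(H, I) = -9 + 2 = -7)
c(F, d) = -6 (c(F, d) = 2*(-1*3) = 2*(-3) = -6)
P = -4 (P = -6 - 1*(-2) = -6 + 2 = -4)
W(q) = 28*q (W(q) = (-4*(-7))*q = 28*q)
W(-43) - 1*2104 = 28*(-43) - 1*2104 = -1204 - 2104 = -3308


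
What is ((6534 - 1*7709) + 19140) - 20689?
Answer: -2724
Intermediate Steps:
((6534 - 1*7709) + 19140) - 20689 = ((6534 - 7709) + 19140) - 20689 = (-1175 + 19140) - 20689 = 17965 - 20689 = -2724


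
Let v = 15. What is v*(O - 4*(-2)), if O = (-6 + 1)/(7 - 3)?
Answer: 405/4 ≈ 101.25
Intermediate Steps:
O = -5/4 ≈ -1.2500
v*(O - 4*(-2)) = 15*(-5/4 - 4*(-2)) = 15*(-5/4 + 8) = 15*(27/4) = 405/4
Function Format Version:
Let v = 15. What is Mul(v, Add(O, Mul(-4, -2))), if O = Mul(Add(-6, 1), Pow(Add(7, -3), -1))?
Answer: Rational(405, 4) ≈ 101.25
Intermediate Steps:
O = Rational(-5, 4) (O = Mul(-5, Pow(4, -1)) = Mul(-5, Rational(1, 4)) = Rational(-5, 4) ≈ -1.2500)
Mul(v, Add(O, Mul(-4, -2))) = Mul(15, Add(Rational(-5, 4), Mul(-4, -2))) = Mul(15, Add(Rational(-5, 4), 8)) = Mul(15, Rational(27, 4)) = Rational(405, 4)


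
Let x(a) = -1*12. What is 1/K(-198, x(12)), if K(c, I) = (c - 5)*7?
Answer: -1/1421 ≈ -0.00070373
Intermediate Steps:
x(a) = -12
K(c, I) = -35 + 7*c (K(c, I) = (-5 + c)*7 = -35 + 7*c)
1/K(-198, x(12)) = 1/(-35 + 7*(-198)) = 1/(-35 - 1386) = 1/(-1421) = -1/1421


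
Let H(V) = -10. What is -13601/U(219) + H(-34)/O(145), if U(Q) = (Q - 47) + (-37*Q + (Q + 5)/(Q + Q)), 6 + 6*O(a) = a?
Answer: 44260203/34487429 ≈ 1.2834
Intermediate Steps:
O(a) = -1 + a/6
U(Q) = -47 - 36*Q + (5 + Q)/(2*Q) (U(Q) = (-47 + Q) + (-37*Q + (5 + Q)/((2*Q))) = (-47 + Q) + (-37*Q + (5 + Q)*(1/(2*Q))) = (-47 + Q) + (-37*Q + (5 + Q)/(2*Q)) = -47 - 36*Q + (5 + Q)/(2*Q))
-13601/U(219) + H(-34)/O(145) = -13601/(-93/2 - 36*219 + (5/2)/219) - 10/(-1 + (⅙)*145) = -13601/(-93/2 - 7884 + (5/2)*(1/219)) - 10/(-1 + 145/6) = -13601/(-93/2 - 7884 + 5/438) - 10/139/6 = -13601/(-1736777/219) - 10*6/139 = -13601*(-219/1736777) - 60/139 = 425517/248111 - 60/139 = 44260203/34487429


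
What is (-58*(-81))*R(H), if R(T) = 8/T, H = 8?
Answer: 4698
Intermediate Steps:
(-58*(-81))*R(H) = (-58*(-81))*(8/8) = 4698*(8*(⅛)) = 4698*1 = 4698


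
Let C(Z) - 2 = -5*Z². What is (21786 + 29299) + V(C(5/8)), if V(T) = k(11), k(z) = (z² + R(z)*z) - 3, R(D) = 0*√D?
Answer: 51203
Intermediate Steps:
R(D) = 0
C(Z) = 2 - 5*Z²
k(z) = -3 + z² (k(z) = (z² + 0*z) - 3 = (z² + 0) - 3 = z² - 3 = -3 + z²)
V(T) = 118 (V(T) = -3 + 11² = -3 + 121 = 118)
(21786 + 29299) + V(C(5/8)) = (21786 + 29299) + 118 = 51085 + 118 = 51203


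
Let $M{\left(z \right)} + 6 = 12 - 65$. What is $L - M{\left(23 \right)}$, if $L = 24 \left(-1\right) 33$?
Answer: $-733$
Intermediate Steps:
$M{\left(z \right)} = -59$ ($M{\left(z \right)} = -6 + \left(12 - 65\right) = -6 - 53 = -59$)
$L = -792$ ($L = \left(-24\right) 33 = -792$)
$L - M{\left(23 \right)} = -792 - -59 = -792 + 59 = -733$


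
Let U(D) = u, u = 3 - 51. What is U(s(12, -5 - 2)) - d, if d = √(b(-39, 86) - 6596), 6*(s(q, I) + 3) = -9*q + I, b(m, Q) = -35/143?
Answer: -48 - 3*I*√14987401/143 ≈ -48.0 - 81.217*I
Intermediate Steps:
b(m, Q) = -35/143 (b(m, Q) = -35*1/143 = -35/143)
u = -48
s(q, I) = -3 - 3*q/2 + I/6 (s(q, I) = -3 + (-9*q + I)/6 = -3 + (I - 9*q)/6 = -3 + (-3*q/2 + I/6) = -3 - 3*q/2 + I/6)
U(D) = -48
d = 3*I*√14987401/143 (d = √(-35/143 - 6596) = √(-943263/143) = 3*I*√14987401/143 ≈ 81.217*I)
U(s(12, -5 - 2)) - d = -48 - 3*I*√14987401/143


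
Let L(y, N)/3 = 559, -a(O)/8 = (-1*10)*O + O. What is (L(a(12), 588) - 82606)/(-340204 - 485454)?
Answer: 80929/825658 ≈ 0.098018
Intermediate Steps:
a(O) = 72*O (a(O) = -8*((-1*10)*O + O) = -8*(-10*O + O) = -(-72)*O = 72*O)
L(y, N) = 1677 (L(y, N) = 3*559 = 1677)
(L(a(12), 588) - 82606)/(-340204 - 485454) = (1677 - 82606)/(-340204 - 485454) = -80929/(-825658) = -80929*(-1/825658) = 80929/825658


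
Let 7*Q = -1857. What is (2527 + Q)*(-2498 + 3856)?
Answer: 3071408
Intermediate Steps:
Q = -1857/7 (Q = (⅐)*(-1857) = -1857/7 ≈ -265.29)
(2527 + Q)*(-2498 + 3856) = (2527 - 1857/7)*(-2498 + 3856) = (15832/7)*1358 = 3071408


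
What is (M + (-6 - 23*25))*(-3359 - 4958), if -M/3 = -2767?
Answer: -64207240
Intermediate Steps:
M = 8301 (M = -3*(-2767) = 8301)
(M + (-6 - 23*25))*(-3359 - 4958) = (8301 + (-6 - 23*25))*(-3359 - 4958) = (8301 + (-6 - 575))*(-8317) = (8301 - 581)*(-8317) = 7720*(-8317) = -64207240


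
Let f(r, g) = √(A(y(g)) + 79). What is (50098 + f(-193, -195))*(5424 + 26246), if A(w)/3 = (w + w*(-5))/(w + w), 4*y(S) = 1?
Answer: 1586603660 + 31670*√73 ≈ 1.5869e+9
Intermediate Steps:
y(S) = ¼ (y(S) = (¼)*1 = ¼)
A(w) = -6 (A(w) = 3*((w + w*(-5))/(w + w)) = 3*((w - 5*w)/((2*w))) = 3*((-4*w)*(1/(2*w))) = 3*(-2) = -6)
f(r, g) = √73 (f(r, g) = √(-6 + 79) = √73)
(50098 + f(-193, -195))*(5424 + 26246) = (50098 + √73)*(5424 + 26246) = (50098 + √73)*31670 = 1586603660 + 31670*√73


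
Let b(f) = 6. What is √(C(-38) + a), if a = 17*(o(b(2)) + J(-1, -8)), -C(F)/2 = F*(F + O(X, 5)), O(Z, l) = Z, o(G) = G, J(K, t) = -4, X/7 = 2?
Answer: I*√1790 ≈ 42.308*I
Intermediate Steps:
X = 14 (X = 7*2 = 14)
C(F) = -2*F*(14 + F) (C(F) = -2*F*(F + 14) = -2*F*(14 + F))
a = 34 (a = 17*(6 - 4) = 17*2 = 34)
√(C(-38) + a) = √(-2*(-38)*(14 - 38) + 34) = √(-2*(-38)*(-24) + 34) = √(-1824 + 34) = √(-1790) = I*√1790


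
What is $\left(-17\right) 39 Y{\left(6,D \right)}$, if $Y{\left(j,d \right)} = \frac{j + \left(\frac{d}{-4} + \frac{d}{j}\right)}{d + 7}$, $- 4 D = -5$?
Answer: $- \frac{62543}{132} \approx -473.81$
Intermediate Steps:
$D = \frac{5}{4}$ ($D = \left(- \frac{1}{4}\right) \left(-5\right) = \frac{5}{4} \approx 1.25$)
$Y{\left(j,d \right)} = \frac{j - \frac{d}{4} + \frac{d}{j}}{7 + d}$ ($Y{\left(j,d \right)} = \frac{j + \left(d \left(- \frac{1}{4}\right) + \frac{d}{j}\right)}{7 + d} = \frac{j - \left(\frac{d}{4} - \frac{d}{j}\right)}{7 + d} = \frac{j - \frac{d}{4} + \frac{d}{j}}{7 + d}$)
$\left(-17\right) 39 Y{\left(6,D \right)} = \left(-17\right) 39 \frac{\frac{5}{4} + 6^{2} - \frac{5}{16} \cdot 6}{6 \left(7 + \frac{5}{4}\right)} = - 663 \frac{\frac{5}{4} + 36 - \frac{15}{8}}{6 \cdot \frac{33}{4}} = - 663 \cdot \frac{1}{6} \cdot \frac{4}{33} \cdot \frac{283}{8} = \left(-663\right) \frac{283}{396} = - \frac{62543}{132}$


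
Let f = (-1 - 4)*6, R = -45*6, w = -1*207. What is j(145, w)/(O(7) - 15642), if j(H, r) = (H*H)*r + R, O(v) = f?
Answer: 1450815/5224 ≈ 277.72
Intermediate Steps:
w = -207
R = -270
f = -30 (f = -5*6 = -30)
O(v) = -30
j(H, r) = -270 + r*H**2 (j(H, r) = (H*H)*r - 270 = H**2*r - 270 = r*H**2 - 270 = -270 + r*H**2)
j(145, w)/(O(7) - 15642) = (-270 - 207*145**2)/(-30 - 15642) = (-270 - 207*21025)/(-15672) = (-270 - 4352175)*(-1/15672) = -4352445*(-1/15672) = 1450815/5224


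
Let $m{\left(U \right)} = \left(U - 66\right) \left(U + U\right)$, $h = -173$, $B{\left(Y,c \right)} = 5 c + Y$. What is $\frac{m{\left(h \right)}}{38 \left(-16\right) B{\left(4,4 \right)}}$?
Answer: $- \frac{41347}{7296} \approx -5.6671$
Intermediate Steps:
$B{\left(Y,c \right)} = Y + 5 c$
$m{\left(U \right)} = 2 U \left(-66 + U\right)$ ($m{\left(U \right)} = \left(-66 + U\right) 2 U = 2 U \left(-66 + U\right)$)
$\frac{m{\left(h \right)}}{38 \left(-16\right) B{\left(4,4 \right)}} = \frac{2 \left(-173\right) \left(-66 - 173\right)}{38 \left(-16\right) \left(4 + 5 \cdot 4\right)} = \frac{2 \left(-173\right) \left(-239\right)}{\left(-608\right) \left(4 + 20\right)} = \frac{82694}{\left(-608\right) 24} = \frac{82694}{-14592} = 82694 \left(- \frac{1}{14592}\right) = - \frac{41347}{7296}$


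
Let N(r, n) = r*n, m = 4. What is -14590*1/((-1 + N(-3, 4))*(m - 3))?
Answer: 14590/13 ≈ 1122.3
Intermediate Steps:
N(r, n) = n*r
-14590*1/((-1 + N(-3, 4))*(m - 3)) = -14590*1/((-1 + 4*(-3))*(4 - 3)) = -14590/(-1 - 12) = -14590/(1*(-13)) = -14590/(-13) = -14590*(-1/13) = 14590/13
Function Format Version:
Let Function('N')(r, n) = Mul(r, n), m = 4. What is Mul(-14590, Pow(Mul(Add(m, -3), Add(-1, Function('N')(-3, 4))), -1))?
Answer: Rational(14590, 13) ≈ 1122.3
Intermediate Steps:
Function('N')(r, n) = Mul(n, r)
Mul(-14590, Pow(Mul(Add(m, -3), Add(-1, Function('N')(-3, 4))), -1)) = Mul(-14590, Pow(Mul(Add(4, -3), Add(-1, Mul(4, -3))), -1)) = Mul(-14590, Pow(Mul(1, Add(-1, -12)), -1)) = Mul(-14590, Pow(Mul(1, -13), -1)) = Mul(-14590, Pow(-13, -1)) = Mul(-14590, Rational(-1, 13)) = Rational(14590, 13)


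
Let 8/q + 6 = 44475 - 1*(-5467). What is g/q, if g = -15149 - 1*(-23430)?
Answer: 51690002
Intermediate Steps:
q = 1/6242 (q = 8/(-6 + (44475 - 1*(-5467))) = 8/(-6 + (44475 + 5467)) = 8/(-6 + 49942) = 8/49936 = 8*(1/49936) = 1/6242 ≈ 0.00016021)
g = 8281 (g = -15149 + 23430 = 8281)
g/q = 8281/(1/6242) = 8281*6242 = 51690002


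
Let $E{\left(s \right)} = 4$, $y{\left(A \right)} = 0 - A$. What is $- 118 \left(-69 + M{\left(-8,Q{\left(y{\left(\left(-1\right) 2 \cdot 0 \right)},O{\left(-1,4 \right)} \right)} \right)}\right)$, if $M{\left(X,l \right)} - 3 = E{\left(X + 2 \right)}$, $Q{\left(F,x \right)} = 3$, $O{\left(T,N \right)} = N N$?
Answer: $7316$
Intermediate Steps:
$O{\left(T,N \right)} = N^{2}$
$y{\left(A \right)} = - A$
$M{\left(X,l \right)} = 7$ ($M{\left(X,l \right)} = 3 + 4 = 7$)
$- 118 \left(-69 + M{\left(-8,Q{\left(y{\left(\left(-1\right) 2 \cdot 0 \right)},O{\left(-1,4 \right)} \right)} \right)}\right) = - 118 \left(-69 + 7\right) = \left(-118\right) \left(-62\right) = 7316$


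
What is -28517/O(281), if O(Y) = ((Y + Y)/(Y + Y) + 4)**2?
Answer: -28517/25 ≈ -1140.7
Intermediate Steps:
O(Y) = 25 (O(Y) = ((2*Y)/((2*Y)) + 4)**2 = ((2*Y)*(1/(2*Y)) + 4)**2 = (1 + 4)**2 = 5**2 = 25)
-28517/O(281) = -28517/25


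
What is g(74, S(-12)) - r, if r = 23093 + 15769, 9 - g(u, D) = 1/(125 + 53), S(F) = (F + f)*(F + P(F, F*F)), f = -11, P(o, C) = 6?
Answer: -6915835/178 ≈ -38853.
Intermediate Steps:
S(F) = (-11 + F)*(6 + F) (S(F) = (F - 11)*(F + 6) = (-11 + F)*(6 + F))
g(u, D) = 1601/178 (g(u, D) = 9 - 1/(125 + 53) = 9 - 1/178 = 1601/178)
r = 38862
g(74, S(-12)) - r = 1601/178 - 1*38862 = 1601/178 - 38862 = -6915835/178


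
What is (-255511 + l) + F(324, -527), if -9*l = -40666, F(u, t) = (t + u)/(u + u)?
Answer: -162643379/648 ≈ -2.5099e+5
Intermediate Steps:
F(u, t) = (t + u)/(2*u) (F(u, t) = (t + u)/((2*u)) = (t + u)*(1/(2*u)) = (t + u)/(2*u))
l = 40666/9 (l = -⅑*(-40666) = 40666/9 ≈ 4518.4)
(-255511 + l) + F(324, -527) = (-255511 + 40666/9) + (½)*(-527 + 324)/324 = -2258933/9 + (½)*(1/324)*(-203) = -2258933/9 - 203/648 = -162643379/648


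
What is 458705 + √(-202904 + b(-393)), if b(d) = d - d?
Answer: 458705 + 2*I*√50726 ≈ 4.5871e+5 + 450.45*I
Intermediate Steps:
b(d) = 0
458705 + √(-202904 + b(-393)) = 458705 + √(-202904 + 0) = 458705 + √(-202904) = 458705 + 2*I*√50726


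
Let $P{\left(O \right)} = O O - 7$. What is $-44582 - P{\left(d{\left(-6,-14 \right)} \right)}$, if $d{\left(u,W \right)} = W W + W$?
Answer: $-77699$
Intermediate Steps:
$d{\left(u,W \right)} = W + W^{2}$ ($d{\left(u,W \right)} = W^{2} + W = W + W^{2}$)
$P{\left(O \right)} = -7 + O^{2}$ ($P{\left(O \right)} = O^{2} - 7 = -7 + O^{2}$)
$-44582 - P{\left(d{\left(-6,-14 \right)} \right)} = -44582 - \left(-7 + \left(- 14 \left(1 - 14\right)\right)^{2}\right) = -44582 - \left(-7 + \left(\left(-14\right) \left(-13\right)\right)^{2}\right) = -44582 - \left(-7 + 182^{2}\right) = -44582 - \left(-7 + 33124\right) = -44582 - 33117 = -77699$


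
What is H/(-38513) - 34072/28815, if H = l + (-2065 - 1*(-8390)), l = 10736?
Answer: -1803827651/1109752095 ≈ -1.6254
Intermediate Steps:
H = 17061 (H = 10736 + (-2065 - 1*(-8390)) = 10736 + (-2065 + 8390) = 10736 + 6325 = 17061)
H/(-38513) - 34072/28815 = 17061/(-38513) - 34072/28815 = 17061*(-1/38513) - 34072*1/28815 = -17061/38513 - 34072/28815 = -1803827651/1109752095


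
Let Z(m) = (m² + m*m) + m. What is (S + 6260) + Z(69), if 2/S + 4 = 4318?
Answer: 34190608/2157 ≈ 15851.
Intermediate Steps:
S = 1/2157 (S = 2/(-4 + 4318) = 2/4314 = 2*(1/4314) = 1/2157 ≈ 0.00046361)
Z(m) = m + 2*m² (Z(m) = (m² + m²) + m = 2*m² + m = m + 2*m²)
(S + 6260) + Z(69) = (1/2157 + 6260) + 69*(1 + 2*69) = 13502821/2157 + 69*(1 + 138) = 13502821/2157 + 69*139 = 13502821/2157 + 9591 = 34190608/2157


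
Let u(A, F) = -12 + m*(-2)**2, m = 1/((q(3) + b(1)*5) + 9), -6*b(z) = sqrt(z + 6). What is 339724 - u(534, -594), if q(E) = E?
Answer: 1701735896/5009 - 120*sqrt(7)/5009 ≈ 3.3974e+5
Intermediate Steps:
b(z) = -sqrt(6 + z)/6 (b(z) = -sqrt(z + 6)/6 = -sqrt(6 + z)/6)
m = 1/(12 - 5*sqrt(7)/6) (m = 1/((3 - sqrt(6 + 1)/6*5) + 9) = 1/((3 - sqrt(7)/6*5) + 9) = 1/((3 - 5*sqrt(7)/6) + 9) = 1/(12 - 5*sqrt(7)/6) ≈ 0.10209)
u(A, F) = -58380/5009 + 120*sqrt(7)/5009 (u(A, F) = -12 + (432/5009 + 30*sqrt(7)/5009)*(-2)**2 = -12 + (432/5009 + 30*sqrt(7)/5009)*4 = -12 + (1728/5009 + 120*sqrt(7)/5009) = -58380/5009 + 120*sqrt(7)/5009)
339724 - u(534, -594) = 339724 - (-58380/5009 + 120*sqrt(7)/5009) = 339724 + (58380/5009 - 120*sqrt(7)/5009) = 1701735896/5009 - 120*sqrt(7)/5009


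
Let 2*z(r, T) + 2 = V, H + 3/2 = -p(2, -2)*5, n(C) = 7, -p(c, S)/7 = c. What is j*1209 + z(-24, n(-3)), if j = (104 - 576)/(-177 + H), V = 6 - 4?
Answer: 36816/7 ≈ 5259.4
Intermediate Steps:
p(c, S) = -7*c
V = 2
H = 137/2 (H = -3/2 - (-7)*2*5 = -3/2 - 1*(-14)*5 = -3/2 + 14*5 = -3/2 + 70 = 137/2 ≈ 68.500)
z(r, T) = 0 (z(r, T) = -1 + (1/2)*2 = -1 + 1 = 0)
j = 944/217 (j = (104 - 576)/(-177 + 137/2) = -472/(-217/2) = -472*(-2/217) = 944/217 ≈ 4.3502)
j*1209 + z(-24, n(-3)) = (944/217)*1209 + 0 = 36816/7 + 0 = 36816/7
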